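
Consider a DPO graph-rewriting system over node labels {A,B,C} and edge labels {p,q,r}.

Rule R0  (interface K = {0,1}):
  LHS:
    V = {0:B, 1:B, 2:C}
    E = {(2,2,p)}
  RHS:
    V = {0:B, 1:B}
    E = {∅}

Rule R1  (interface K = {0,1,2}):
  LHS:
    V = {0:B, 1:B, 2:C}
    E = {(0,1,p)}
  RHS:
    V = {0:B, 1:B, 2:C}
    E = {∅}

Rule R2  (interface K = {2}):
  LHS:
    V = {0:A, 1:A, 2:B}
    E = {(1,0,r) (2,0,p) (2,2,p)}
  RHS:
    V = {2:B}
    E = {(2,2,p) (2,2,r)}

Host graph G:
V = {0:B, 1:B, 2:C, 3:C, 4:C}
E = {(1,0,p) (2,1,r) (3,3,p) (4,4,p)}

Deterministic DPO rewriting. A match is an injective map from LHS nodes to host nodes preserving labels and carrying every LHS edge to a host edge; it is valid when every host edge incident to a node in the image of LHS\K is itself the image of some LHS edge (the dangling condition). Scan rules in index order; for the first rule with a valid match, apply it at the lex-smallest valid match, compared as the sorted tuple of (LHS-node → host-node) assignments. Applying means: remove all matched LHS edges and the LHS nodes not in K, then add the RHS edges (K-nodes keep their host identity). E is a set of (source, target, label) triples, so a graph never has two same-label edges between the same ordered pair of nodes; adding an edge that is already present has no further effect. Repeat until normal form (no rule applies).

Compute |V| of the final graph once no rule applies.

Answer: 3

Rewrite trace:
initial: |V|=5 |E|=4  E = 1-p->0 2-r->1 3-p->3 4-p->4
step 1: apply R0 at {0↦0, 1↦1, 2↦3}  → |V|=4 |E|=3  E = 1-p->0 2-r->1 4-p->4
step 2: apply R0 at {0↦0, 1↦1, 2↦4}  → |V|=3 |E|=2  E = 1-p->0 2-r->1
step 3: apply R1 at {0↦1, 1↦0, 2↦2}  → |V|=3 |E|=1  E = 2-r->1
final graph: no rule applies after step 3
NF nodes: {0:B, 1:B, 2:C}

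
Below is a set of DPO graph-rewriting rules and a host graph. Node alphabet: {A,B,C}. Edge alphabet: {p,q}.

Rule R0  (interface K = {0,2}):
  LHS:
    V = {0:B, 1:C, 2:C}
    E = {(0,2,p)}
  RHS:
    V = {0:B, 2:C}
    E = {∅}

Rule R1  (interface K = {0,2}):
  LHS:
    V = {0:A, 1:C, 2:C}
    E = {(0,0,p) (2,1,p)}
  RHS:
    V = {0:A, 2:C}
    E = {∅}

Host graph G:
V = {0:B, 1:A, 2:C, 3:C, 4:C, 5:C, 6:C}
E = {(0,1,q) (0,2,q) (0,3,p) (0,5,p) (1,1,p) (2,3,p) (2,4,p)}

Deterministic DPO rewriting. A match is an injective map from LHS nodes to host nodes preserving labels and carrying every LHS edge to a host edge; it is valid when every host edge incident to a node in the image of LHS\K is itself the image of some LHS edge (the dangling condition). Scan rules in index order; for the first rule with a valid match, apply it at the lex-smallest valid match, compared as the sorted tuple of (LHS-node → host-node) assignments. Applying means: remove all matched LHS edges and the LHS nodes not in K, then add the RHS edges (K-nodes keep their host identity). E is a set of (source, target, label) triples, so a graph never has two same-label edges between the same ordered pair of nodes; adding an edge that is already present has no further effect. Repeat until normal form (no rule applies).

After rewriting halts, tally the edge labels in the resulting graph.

start.  V:7 E:7  edges: 0-q->1 0-q->2 0-p->3 0-p->5 1-p->1 2-p->3 2-p->4
1. fire R0 via {0↦0, 1↦6, 2↦3}  →  V:6 E:6  edges: 0-q->1 0-q->2 0-p->5 1-p->1 2-p->3 2-p->4
2. fire R1 via {0↦1, 1↦3, 2↦2}  →  V:5 E:4  edges: 0-q->1 0-q->2 0-p->5 2-p->4
final graph: no rule applies after step 2
NF edges: [(0, 1, 'q'), (0, 2, 'q'), (0, 5, 'p'), (2, 4, 'p')]

Answer: p:2 q:2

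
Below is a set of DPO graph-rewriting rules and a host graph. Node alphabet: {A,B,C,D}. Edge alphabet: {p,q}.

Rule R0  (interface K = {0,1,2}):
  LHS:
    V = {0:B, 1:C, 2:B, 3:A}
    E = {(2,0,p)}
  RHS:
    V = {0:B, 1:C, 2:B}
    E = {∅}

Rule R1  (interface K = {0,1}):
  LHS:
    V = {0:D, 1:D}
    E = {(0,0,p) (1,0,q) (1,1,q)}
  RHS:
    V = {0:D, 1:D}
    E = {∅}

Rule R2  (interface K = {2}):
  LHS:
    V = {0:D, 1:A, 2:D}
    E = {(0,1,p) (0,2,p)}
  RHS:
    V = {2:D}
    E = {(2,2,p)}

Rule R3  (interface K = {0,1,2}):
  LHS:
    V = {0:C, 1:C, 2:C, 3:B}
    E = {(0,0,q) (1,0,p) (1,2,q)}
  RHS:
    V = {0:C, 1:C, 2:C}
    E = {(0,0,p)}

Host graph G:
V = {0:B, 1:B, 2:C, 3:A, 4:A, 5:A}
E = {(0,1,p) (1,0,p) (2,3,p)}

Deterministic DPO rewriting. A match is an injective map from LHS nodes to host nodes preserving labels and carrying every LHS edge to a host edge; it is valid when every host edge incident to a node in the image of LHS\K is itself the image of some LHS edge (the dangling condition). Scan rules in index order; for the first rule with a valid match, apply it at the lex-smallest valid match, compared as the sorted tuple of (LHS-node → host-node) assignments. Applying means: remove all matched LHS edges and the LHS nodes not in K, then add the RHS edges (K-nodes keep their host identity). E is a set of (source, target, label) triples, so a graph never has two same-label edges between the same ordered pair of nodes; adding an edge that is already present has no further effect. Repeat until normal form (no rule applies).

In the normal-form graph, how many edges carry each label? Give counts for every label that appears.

Answer: p:1

Derivation:
initial: |V|=6 |E|=3  E = 0-p->1 1-p->0 2-p->3
step 1: apply R0 at {0↦0, 1↦2, 2↦1, 3↦4}  → |V|=5 |E|=2  E = 0-p->1 2-p->3
step 2: apply R0 at {0↦1, 1↦2, 2↦0, 3↦5}  → |V|=4 |E|=1  E = 2-p->3
normal form: no rule applies after step 2
NF edges: [(2, 3, 'p')]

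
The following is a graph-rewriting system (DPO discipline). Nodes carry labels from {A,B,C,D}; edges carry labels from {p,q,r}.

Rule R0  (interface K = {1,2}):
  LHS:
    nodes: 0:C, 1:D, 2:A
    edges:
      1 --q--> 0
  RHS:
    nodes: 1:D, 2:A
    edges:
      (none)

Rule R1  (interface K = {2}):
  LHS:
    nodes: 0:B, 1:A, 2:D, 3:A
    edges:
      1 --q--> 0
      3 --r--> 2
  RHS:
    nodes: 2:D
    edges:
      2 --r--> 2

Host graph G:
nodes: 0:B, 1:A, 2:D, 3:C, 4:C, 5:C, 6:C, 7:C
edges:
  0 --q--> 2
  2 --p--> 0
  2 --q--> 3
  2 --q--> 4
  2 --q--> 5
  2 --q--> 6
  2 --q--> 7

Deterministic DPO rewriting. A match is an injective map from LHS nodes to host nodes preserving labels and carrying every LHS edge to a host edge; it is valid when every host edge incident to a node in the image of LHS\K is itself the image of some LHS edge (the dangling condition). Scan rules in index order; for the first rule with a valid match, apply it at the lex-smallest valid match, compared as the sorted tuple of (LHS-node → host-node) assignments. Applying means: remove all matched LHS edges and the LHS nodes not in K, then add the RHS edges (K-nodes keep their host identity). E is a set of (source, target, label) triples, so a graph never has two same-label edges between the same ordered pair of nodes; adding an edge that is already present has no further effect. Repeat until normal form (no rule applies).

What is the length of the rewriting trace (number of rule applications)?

initial: |V|=8 |E|=7  E = 0-q->2 2-p->0 2-q->3 2-q->4 2-q->5 2-q->6 2-q->7
step 1: apply R0 at {0↦3, 1↦2, 2↦1}  → |V|=7 |E|=6  E = 0-q->2 2-p->0 2-q->4 2-q->5 2-q->6 2-q->7
step 2: apply R0 at {0↦4, 1↦2, 2↦1}  → |V|=6 |E|=5  E = 0-q->2 2-p->0 2-q->5 2-q->6 2-q->7
step 3: apply R0 at {0↦5, 1↦2, 2↦1}  → |V|=5 |E|=4  E = 0-q->2 2-p->0 2-q->6 2-q->7
step 4: apply R0 at {0↦6, 1↦2, 2↦1}  → |V|=4 |E|=3  E = 0-q->2 2-p->0 2-q->7
step 5: apply R0 at {0↦7, 1↦2, 2↦1}  → |V|=3 |E|=2  E = 0-q->2 2-p->0
normal form: no rule applies after step 5

Answer: 5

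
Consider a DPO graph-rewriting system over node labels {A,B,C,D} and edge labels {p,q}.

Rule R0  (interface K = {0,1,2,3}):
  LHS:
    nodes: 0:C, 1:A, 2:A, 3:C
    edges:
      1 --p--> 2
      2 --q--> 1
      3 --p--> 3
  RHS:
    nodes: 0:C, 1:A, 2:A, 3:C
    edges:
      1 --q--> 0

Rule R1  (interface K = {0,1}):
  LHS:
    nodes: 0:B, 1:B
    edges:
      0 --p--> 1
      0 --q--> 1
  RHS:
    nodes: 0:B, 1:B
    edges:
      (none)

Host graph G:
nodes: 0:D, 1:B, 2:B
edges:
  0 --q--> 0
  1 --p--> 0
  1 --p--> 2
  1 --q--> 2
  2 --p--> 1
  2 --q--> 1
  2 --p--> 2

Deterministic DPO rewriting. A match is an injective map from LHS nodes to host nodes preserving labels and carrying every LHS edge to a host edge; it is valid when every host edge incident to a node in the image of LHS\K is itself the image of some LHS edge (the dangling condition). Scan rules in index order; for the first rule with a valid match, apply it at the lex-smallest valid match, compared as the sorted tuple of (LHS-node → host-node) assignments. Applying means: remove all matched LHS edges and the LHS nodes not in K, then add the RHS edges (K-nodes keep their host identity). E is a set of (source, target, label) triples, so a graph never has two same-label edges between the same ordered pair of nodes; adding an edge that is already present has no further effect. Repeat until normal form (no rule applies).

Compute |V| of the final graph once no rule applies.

Answer: 3

Rewrite trace:
start.  V:3 E:7  edges: 0-q->0 1-p->0 1-p->2 1-q->2 2-p->1 2-q->1 2-p->2
1. fire R1 via {0↦1, 1↦2}  →  V:3 E:5  edges: 0-q->0 1-p->0 2-p->1 2-q->1 2-p->2
2. fire R1 via {0↦2, 1↦1}  →  V:3 E:3  edges: 0-q->0 1-p->0 2-p->2
normal form: no rule applies after step 2
NF nodes: {0:D, 1:B, 2:B}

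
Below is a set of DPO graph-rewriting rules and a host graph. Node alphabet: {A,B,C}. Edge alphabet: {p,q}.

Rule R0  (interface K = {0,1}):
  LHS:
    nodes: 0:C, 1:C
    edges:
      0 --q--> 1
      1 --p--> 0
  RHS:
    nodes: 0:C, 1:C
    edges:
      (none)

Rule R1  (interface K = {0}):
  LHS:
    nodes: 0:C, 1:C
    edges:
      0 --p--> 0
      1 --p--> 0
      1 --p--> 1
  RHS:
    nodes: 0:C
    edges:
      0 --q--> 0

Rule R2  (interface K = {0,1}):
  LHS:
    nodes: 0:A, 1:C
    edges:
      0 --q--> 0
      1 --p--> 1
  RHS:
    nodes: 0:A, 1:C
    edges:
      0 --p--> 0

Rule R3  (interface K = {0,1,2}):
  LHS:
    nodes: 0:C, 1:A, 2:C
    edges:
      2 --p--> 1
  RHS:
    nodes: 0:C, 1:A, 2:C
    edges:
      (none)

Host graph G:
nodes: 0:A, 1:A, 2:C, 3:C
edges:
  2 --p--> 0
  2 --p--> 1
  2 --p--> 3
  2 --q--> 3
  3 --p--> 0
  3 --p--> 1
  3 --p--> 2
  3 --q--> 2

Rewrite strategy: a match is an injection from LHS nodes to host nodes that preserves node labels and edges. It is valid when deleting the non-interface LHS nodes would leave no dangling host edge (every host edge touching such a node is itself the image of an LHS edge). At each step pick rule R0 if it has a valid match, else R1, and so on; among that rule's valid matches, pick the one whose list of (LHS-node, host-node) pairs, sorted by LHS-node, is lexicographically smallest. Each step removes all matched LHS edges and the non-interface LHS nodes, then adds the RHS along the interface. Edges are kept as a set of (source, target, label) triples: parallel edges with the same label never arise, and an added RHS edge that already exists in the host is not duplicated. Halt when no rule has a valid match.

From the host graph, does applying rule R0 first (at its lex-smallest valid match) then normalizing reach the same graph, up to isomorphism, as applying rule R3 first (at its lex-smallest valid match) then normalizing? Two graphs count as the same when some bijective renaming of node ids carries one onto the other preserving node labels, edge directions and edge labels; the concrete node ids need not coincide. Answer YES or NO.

Answer: YES

Derivation:
branch R0-first: apply at {0↦2, 1↦3} → |E|=6, then 5 more step(s) → NF |V|=4 |E|=0 V={0:A, 1:A, 2:C, 3:C} E=∅
branch R3-first: apply at {0↦2, 1↦0, 2↦3} → |E|=7, then 5 more step(s) → NF |V|=4 |E|=0 V={0:A, 1:A, 2:C, 3:C} E=∅
graphs isomorphic (equal up to label-preserving node renaming)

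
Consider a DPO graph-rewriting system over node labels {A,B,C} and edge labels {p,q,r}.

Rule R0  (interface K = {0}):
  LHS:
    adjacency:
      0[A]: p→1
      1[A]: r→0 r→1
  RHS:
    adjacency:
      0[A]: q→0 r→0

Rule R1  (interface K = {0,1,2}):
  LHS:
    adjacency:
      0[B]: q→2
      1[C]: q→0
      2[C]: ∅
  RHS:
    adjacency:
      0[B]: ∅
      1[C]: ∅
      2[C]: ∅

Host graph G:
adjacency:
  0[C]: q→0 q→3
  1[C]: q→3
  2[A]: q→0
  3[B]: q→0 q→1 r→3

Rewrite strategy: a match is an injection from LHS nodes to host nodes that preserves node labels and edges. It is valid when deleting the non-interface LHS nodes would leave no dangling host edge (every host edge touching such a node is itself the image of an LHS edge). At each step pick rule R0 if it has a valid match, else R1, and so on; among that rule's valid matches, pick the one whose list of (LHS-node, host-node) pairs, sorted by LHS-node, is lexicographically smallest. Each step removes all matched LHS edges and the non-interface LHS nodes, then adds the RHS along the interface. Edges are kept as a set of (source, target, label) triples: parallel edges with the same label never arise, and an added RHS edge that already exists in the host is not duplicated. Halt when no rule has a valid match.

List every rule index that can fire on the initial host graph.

R0: no valid match — LHS pattern not found
R1: 2 valid matches — {0↦3, 1↦0, 2↦1}, {0↦3, 1↦1, 2↦0}

Answer: [R1]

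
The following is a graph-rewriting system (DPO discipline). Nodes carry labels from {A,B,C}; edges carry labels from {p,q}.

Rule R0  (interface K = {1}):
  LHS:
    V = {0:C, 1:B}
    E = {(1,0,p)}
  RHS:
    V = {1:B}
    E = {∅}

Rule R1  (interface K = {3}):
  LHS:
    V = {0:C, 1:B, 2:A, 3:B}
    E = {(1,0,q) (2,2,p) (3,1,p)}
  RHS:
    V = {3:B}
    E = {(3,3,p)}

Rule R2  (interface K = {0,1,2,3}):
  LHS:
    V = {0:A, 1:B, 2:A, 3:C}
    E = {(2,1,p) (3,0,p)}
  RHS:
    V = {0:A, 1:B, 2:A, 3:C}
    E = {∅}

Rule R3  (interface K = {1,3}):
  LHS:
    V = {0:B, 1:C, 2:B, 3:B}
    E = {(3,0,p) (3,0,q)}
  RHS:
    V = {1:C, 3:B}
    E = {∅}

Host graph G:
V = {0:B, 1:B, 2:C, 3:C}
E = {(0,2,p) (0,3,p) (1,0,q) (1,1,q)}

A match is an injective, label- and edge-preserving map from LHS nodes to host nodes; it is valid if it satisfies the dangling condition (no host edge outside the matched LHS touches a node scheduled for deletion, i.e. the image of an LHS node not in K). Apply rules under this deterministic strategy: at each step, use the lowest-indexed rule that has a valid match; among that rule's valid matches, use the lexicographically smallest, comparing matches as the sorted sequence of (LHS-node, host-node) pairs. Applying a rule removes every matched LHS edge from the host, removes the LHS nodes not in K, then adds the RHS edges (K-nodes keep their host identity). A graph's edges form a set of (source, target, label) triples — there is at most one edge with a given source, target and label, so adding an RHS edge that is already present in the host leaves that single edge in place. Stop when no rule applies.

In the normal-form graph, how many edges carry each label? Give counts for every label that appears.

initial: |V|=4 |E|=4  E = 0-p->2 0-p->3 1-q->0 1-q->1
step 1: apply R0 at {0↦2, 1↦0}  → |V|=3 |E|=3  E = 0-p->3 1-q->0 1-q->1
step 2: apply R0 at {0↦3, 1↦0}  → |V|=2 |E|=2  E = 1-q->0 1-q->1
normal form: no rule applies after step 2
NF edges: [(1, 0, 'q'), (1, 1, 'q')]

Answer: q:2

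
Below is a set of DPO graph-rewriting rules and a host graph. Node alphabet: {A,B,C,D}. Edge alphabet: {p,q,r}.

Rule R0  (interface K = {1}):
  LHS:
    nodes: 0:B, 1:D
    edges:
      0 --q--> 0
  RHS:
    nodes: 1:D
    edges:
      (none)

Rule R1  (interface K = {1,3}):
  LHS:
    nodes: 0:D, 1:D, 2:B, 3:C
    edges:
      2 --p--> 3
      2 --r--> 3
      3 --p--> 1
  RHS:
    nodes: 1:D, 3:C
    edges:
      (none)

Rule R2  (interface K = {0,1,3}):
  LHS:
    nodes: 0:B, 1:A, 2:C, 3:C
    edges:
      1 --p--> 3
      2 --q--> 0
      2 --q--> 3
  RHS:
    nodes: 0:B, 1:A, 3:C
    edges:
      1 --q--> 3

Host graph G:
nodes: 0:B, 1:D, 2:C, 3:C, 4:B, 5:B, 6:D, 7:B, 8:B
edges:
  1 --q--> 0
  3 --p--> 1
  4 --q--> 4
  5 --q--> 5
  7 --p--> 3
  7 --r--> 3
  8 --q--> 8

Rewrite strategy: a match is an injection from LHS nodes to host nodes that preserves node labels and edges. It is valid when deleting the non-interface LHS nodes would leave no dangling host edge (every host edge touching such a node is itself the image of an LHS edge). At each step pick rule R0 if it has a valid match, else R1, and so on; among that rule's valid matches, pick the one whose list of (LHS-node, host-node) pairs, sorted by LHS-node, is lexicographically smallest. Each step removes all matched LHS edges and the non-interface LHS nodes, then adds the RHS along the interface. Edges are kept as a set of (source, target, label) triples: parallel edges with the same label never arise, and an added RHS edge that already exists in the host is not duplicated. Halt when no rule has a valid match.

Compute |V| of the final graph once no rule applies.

start.  V:9 E:7  edges: 1-q->0 3-p->1 4-q->4 5-q->5 7-p->3 7-r->3 8-q->8
1. fire R0 via {0↦4, 1↦1}  →  V:8 E:6  edges: 1-q->0 3-p->1 5-q->5 7-p->3 7-r->3 8-q->8
2. fire R0 via {0↦5, 1↦1}  →  V:7 E:5  edges: 1-q->0 3-p->1 7-p->3 7-r->3 8-q->8
3. fire R0 via {0↦8, 1↦1}  →  V:6 E:4  edges: 1-q->0 3-p->1 7-p->3 7-r->3
4. fire R1 via {0↦6, 1↦1, 2↦7, 3↦3}  →  V:4 E:1  edges: 1-q->0
normal form: no rule applies after step 4
NF nodes: {0:B, 1:D, 2:C, 3:C}

Answer: 4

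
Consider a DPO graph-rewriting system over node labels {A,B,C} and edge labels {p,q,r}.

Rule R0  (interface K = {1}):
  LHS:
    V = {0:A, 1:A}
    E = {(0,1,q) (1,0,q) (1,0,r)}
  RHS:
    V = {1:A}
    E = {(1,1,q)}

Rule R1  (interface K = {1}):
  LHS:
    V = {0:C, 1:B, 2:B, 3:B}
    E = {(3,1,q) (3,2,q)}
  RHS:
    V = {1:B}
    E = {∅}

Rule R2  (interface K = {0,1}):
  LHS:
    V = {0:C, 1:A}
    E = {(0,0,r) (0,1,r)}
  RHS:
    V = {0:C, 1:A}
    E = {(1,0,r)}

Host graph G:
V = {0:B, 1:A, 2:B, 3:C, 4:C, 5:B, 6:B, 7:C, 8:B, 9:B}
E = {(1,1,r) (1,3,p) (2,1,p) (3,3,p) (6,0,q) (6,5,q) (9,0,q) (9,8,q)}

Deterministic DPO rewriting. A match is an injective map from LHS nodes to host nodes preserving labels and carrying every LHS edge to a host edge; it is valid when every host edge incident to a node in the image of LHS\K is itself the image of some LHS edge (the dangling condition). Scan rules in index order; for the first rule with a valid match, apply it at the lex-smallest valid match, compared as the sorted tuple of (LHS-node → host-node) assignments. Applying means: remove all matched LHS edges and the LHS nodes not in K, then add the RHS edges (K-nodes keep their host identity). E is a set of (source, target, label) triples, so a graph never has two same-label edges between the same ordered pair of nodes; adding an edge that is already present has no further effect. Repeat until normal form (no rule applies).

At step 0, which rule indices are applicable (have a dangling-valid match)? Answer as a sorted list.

Answer: [R1]

Derivation:
R0: no valid match — LHS pattern not found
R1: 4 valid matches — {0↦4, 1↦0, 2↦5, 3↦6}, {0↦4, 1↦0, 2↦8, 3↦9}, {0↦7, 1↦0, 2↦5, 3↦6} (+1 more)
R2: no valid match — LHS pattern not found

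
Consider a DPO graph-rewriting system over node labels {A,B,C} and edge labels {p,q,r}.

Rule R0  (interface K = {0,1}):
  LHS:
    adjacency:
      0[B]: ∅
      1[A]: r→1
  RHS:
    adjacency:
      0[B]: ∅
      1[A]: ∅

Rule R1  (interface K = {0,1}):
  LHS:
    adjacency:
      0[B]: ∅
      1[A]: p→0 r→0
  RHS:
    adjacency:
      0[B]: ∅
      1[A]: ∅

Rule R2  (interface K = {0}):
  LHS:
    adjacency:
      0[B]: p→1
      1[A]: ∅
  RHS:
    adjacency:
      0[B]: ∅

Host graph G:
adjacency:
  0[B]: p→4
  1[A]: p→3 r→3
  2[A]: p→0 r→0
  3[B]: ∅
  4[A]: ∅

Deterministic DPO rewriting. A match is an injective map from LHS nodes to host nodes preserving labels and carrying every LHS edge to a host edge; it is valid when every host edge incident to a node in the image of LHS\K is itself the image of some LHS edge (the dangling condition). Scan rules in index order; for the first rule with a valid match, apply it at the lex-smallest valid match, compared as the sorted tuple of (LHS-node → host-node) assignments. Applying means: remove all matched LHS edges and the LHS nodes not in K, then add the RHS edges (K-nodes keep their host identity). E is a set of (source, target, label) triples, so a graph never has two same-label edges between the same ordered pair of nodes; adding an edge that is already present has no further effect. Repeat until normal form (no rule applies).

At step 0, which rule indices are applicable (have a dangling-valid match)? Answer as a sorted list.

Answer: [R1,R2]

Steps:
R0: no valid match — LHS pattern not found
R1: 2 valid matches — {0↦0, 1↦2}, {0↦3, 1↦1}
R2: 1 valid match — {0↦0, 1↦4}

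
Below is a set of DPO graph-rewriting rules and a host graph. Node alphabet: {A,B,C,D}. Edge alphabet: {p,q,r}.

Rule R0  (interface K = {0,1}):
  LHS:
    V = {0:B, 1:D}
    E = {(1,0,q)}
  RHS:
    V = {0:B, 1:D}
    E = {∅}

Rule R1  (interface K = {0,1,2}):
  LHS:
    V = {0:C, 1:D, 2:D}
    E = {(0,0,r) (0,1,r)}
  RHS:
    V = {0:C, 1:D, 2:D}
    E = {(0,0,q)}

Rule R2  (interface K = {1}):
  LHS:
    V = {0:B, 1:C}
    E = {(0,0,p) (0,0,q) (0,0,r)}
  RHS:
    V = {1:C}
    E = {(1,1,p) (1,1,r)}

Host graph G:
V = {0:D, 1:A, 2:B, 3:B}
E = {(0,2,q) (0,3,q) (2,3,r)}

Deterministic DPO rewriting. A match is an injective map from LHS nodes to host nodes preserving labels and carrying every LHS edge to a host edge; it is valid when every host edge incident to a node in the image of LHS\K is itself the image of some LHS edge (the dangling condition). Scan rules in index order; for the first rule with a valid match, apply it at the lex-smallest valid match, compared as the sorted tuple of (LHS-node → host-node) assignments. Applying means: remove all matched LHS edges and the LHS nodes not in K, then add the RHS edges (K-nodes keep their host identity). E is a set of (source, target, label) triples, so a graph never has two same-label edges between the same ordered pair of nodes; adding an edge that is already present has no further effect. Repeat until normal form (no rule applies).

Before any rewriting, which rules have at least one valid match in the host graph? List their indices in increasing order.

Answer: [R0]

Derivation:
R0: 2 valid matches — {0↦2, 1↦0}, {0↦3, 1↦0}
R1: no valid match — LHS pattern not found
R2: no valid match — LHS pattern not found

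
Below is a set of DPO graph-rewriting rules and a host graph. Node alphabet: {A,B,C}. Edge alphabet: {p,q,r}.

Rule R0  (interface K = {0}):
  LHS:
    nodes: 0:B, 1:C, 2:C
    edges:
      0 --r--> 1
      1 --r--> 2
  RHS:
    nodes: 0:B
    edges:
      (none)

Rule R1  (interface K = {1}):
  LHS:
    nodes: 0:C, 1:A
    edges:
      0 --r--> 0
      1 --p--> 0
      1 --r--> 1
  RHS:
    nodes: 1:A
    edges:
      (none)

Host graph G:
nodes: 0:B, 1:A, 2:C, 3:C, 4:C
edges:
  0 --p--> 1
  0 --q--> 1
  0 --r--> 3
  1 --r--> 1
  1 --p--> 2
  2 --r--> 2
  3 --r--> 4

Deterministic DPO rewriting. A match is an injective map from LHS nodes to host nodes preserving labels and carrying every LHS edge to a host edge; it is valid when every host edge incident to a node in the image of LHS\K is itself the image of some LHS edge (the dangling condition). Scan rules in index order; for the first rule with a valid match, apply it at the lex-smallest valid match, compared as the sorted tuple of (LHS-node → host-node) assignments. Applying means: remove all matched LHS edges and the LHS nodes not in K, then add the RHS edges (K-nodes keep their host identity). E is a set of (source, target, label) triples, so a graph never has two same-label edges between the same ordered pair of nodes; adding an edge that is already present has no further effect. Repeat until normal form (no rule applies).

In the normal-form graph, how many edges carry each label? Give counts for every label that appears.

start.  V:5 E:7  edges: 0-p->1 0-q->1 0-r->3 1-r->1 1-p->2 2-r->2 3-r->4
1. fire R0 via {0↦0, 1↦3, 2↦4}  →  V:3 E:5  edges: 0-p->1 0-q->1 1-r->1 1-p->2 2-r->2
2. fire R1 via {0↦2, 1↦1}  →  V:2 E:2  edges: 0-p->1 0-q->1
final graph: no rule applies after step 2
NF edges: [(0, 1, 'p'), (0, 1, 'q')]

Answer: p:1 q:1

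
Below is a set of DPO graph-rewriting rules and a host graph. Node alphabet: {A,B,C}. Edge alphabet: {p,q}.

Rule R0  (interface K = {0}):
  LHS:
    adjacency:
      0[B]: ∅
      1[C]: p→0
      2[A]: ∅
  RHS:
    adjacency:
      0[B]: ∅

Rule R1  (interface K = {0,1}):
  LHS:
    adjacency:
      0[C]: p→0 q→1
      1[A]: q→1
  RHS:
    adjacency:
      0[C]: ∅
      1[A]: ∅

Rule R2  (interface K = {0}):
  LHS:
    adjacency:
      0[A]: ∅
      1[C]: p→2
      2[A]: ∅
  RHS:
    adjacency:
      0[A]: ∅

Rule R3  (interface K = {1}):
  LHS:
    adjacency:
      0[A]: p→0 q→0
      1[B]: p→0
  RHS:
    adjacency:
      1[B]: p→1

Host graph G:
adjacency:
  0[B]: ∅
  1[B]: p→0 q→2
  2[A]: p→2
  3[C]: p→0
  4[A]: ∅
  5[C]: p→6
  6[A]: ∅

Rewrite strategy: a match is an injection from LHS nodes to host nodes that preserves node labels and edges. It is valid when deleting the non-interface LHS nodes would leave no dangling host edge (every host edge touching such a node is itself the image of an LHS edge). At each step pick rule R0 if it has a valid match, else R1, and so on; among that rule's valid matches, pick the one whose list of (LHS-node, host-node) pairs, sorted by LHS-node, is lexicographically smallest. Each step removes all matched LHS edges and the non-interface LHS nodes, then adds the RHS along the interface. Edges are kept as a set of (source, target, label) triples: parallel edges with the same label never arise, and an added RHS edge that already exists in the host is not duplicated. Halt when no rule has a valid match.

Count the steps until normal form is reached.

initial: |V|=7 |E|=5  E = 1-p->0 1-q->2 2-p->2 3-p->0 5-p->6
step 1: apply R0 at {0↦0, 1↦3, 2↦4}  → |V|=5 |E|=4  E = 1-p->0 1-q->2 2-p->2 5-p->6
step 2: apply R2 at {0↦2, 1↦5, 2↦6}  → |V|=3 |E|=3  E = 1-p->0 1-q->2 2-p->2
final graph: no rule applies after step 2

Answer: 2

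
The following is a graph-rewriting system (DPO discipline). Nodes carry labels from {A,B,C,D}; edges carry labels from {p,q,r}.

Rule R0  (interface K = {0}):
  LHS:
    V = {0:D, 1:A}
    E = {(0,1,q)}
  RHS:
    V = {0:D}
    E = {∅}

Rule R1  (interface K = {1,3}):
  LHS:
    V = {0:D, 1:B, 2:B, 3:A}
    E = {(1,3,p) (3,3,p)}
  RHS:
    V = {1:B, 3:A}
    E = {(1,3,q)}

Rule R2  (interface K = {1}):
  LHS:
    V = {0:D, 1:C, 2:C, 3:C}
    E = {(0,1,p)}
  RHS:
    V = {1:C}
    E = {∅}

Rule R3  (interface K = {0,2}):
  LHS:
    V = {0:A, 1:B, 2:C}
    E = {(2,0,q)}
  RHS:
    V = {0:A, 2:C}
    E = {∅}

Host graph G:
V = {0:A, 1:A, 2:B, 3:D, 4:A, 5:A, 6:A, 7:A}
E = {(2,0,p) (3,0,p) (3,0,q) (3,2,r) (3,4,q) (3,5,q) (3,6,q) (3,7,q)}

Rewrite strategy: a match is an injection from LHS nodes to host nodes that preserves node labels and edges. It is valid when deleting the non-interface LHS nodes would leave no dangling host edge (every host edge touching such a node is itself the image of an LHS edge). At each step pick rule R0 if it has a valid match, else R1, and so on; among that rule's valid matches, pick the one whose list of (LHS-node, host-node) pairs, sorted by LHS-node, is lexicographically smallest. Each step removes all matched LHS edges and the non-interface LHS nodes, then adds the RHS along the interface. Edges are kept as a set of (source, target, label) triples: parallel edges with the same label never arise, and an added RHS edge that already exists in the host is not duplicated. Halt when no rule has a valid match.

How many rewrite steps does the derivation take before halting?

initial: |V|=8 |E|=8  E = 2-p->0 3-p->0 3-q->0 3-r->2 3-q->4 3-q->5 3-q->6 3-q->7
step 1: apply R0 at {0↦3, 1↦4}  → |V|=7 |E|=7  E = 2-p->0 3-p->0 3-q->0 3-r->2 3-q->5 3-q->6 3-q->7
step 2: apply R0 at {0↦3, 1↦5}  → |V|=6 |E|=6  E = 2-p->0 3-p->0 3-q->0 3-r->2 3-q->6 3-q->7
step 3: apply R0 at {0↦3, 1↦6}  → |V|=5 |E|=5  E = 2-p->0 3-p->0 3-q->0 3-r->2 3-q->7
step 4: apply R0 at {0↦3, 1↦7}  → |V|=4 |E|=4  E = 2-p->0 3-p->0 3-q->0 3-r->2
normal form: no rule applies after step 4

Answer: 4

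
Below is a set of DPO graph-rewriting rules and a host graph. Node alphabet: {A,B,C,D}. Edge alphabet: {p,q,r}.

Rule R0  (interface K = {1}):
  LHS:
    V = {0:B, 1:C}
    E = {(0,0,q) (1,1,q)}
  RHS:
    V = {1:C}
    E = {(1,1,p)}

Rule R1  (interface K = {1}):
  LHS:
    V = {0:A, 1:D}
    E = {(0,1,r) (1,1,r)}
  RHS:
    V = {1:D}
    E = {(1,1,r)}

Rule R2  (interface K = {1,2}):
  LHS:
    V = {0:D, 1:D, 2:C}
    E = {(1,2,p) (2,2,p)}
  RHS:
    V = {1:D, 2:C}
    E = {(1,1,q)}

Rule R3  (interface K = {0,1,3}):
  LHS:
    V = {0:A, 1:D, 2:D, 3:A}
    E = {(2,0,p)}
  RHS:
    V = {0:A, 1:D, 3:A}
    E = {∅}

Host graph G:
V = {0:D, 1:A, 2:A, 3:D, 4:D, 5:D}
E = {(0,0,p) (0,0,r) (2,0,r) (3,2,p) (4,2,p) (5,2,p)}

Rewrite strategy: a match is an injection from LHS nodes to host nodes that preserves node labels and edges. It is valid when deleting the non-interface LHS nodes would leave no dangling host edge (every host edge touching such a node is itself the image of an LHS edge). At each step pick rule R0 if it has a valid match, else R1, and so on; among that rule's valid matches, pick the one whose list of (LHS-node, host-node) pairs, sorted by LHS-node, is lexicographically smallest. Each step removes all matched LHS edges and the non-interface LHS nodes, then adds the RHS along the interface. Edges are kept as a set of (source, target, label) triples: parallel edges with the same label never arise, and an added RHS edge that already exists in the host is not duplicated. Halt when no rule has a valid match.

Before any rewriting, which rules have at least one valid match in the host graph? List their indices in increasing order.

R0: no valid match — LHS pattern not found
R1: no valid match — 1 raw match, all fail dangling condition
R2: no valid match — LHS pattern not found
R3: 9 valid matches — {0↦2, 1↦0, 2↦3, 3↦1}, {0↦2, 1↦0, 2↦4, 3↦1}, {0↦2, 1↦0, 2↦5, 3↦1} (+6 more)

Answer: [R3]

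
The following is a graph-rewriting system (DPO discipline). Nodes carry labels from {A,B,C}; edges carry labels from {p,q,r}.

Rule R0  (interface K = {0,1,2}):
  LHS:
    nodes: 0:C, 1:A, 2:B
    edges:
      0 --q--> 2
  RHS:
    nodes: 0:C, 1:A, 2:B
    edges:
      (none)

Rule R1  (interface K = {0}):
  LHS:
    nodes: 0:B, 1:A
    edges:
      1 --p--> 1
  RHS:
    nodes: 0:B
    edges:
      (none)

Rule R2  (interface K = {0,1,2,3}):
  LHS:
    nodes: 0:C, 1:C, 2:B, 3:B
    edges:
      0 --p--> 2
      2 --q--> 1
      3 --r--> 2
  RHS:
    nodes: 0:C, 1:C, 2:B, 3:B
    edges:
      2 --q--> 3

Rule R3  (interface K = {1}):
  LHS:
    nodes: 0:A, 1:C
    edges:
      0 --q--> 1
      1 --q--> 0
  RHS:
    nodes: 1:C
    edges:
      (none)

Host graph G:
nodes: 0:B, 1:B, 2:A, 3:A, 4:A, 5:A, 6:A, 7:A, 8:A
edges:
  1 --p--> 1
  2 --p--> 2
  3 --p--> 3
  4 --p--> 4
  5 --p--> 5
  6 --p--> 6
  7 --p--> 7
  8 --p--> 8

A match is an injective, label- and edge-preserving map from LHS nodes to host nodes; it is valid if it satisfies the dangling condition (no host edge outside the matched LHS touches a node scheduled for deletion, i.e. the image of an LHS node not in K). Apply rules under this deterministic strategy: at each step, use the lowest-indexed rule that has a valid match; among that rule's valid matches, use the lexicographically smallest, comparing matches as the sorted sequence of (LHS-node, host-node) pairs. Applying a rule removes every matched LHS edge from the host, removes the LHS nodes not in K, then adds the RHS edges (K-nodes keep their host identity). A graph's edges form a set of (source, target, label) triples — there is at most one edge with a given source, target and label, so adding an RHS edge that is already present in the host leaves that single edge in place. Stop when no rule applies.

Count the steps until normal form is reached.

Answer: 7

Steps:
start.  V:9 E:8  edges: 1-p->1 2-p->2 3-p->3 4-p->4 5-p->5 6-p->6 7-p->7 8-p->8
1. fire R1 via {0↦0, 1↦2}  →  V:8 E:7  edges: 1-p->1 3-p->3 4-p->4 5-p->5 6-p->6 7-p->7 8-p->8
2. fire R1 via {0↦0, 1↦3}  →  V:7 E:6  edges: 1-p->1 4-p->4 5-p->5 6-p->6 7-p->7 8-p->8
3. fire R1 via {0↦0, 1↦4}  →  V:6 E:5  edges: 1-p->1 5-p->5 6-p->6 7-p->7 8-p->8
4. fire R1 via {0↦0, 1↦5}  →  V:5 E:4  edges: 1-p->1 6-p->6 7-p->7 8-p->8
5. fire R1 via {0↦0, 1↦6}  →  V:4 E:3  edges: 1-p->1 7-p->7 8-p->8
6. fire R1 via {0↦0, 1↦7}  →  V:3 E:2  edges: 1-p->1 8-p->8
7. fire R1 via {0↦0, 1↦8}  →  V:2 E:1  edges: 1-p->1
halt: no rule applies after step 7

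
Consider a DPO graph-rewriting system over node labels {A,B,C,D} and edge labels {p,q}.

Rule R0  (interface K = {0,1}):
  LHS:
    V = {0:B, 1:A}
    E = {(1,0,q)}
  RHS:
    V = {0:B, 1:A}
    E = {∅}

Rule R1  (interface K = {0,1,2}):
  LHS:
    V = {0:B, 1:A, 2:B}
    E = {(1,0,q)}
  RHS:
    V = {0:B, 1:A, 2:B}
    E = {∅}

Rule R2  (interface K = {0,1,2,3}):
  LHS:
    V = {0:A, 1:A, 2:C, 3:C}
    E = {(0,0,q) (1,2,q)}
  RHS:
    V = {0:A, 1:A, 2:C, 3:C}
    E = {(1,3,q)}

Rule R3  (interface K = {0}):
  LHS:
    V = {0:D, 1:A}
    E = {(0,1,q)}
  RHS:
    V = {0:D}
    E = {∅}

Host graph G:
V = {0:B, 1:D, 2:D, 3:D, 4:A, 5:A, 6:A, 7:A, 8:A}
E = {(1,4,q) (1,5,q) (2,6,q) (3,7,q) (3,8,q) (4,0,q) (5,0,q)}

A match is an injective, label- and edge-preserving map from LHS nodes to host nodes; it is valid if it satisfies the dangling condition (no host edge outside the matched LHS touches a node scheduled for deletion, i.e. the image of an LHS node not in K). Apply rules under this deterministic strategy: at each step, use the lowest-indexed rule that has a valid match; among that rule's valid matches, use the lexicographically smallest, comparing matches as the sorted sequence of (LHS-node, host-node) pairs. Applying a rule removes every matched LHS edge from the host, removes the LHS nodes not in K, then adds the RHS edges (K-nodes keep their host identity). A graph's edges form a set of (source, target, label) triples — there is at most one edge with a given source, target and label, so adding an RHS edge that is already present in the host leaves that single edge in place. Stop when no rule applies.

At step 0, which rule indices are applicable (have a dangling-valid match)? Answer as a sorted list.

R0: 2 valid matches — {0↦0, 1↦4}, {0↦0, 1↦5}
R1: no valid match — LHS pattern not found
R2: no valid match — LHS pattern not found
R3: 3 valid matches — {0↦2, 1↦6}, {0↦3, 1↦7}, {0↦3, 1↦8}

Answer: [R0,R3]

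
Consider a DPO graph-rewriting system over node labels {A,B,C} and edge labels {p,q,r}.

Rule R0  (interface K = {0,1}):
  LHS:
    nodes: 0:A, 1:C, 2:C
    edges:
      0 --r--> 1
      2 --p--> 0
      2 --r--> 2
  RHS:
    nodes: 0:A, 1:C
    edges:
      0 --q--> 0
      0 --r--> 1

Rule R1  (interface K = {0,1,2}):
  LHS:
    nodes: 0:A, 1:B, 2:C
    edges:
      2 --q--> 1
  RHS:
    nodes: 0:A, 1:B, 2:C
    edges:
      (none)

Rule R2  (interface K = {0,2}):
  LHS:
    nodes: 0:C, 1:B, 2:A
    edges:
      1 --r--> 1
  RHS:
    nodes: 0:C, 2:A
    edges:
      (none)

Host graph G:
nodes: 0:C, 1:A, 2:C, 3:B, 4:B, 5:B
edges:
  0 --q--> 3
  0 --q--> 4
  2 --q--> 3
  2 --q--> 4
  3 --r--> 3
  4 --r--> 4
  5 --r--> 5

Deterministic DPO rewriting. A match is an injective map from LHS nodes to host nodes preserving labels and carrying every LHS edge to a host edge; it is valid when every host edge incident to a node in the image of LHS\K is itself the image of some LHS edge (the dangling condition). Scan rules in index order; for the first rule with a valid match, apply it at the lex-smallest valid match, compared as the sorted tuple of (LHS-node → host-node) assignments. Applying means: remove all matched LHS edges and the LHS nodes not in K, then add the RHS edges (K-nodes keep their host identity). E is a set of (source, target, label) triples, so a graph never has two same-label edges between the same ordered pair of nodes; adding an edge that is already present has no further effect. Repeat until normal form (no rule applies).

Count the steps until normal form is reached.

Answer: 7

Derivation:
[0] host  ⇒  6 nodes, 7 edges  {0-q->3 0-q->4 2-q->3 2-q->4 3-r->3 4-r->4 5-r->5}
[1] R1 @ {0↦1, 1↦3, 2↦0}  ⇒  6 nodes, 6 edges  {0-q->4 2-q->3 2-q->4 3-r->3 4-r->4 5-r->5}
[2] R1 @ {0↦1, 1↦3, 2↦2}  ⇒  6 nodes, 5 edges  {0-q->4 2-q->4 3-r->3 4-r->4 5-r->5}
[3] R1 @ {0↦1, 1↦4, 2↦0}  ⇒  6 nodes, 4 edges  {2-q->4 3-r->3 4-r->4 5-r->5}
[4] R1 @ {0↦1, 1↦4, 2↦2}  ⇒  6 nodes, 3 edges  {3-r->3 4-r->4 5-r->5}
[5] R2 @ {0↦0, 1↦3, 2↦1}  ⇒  5 nodes, 2 edges  {4-r->4 5-r->5}
[6] R2 @ {0↦0, 1↦4, 2↦1}  ⇒  4 nodes, 1 edges  {5-r->5}
[7] R2 @ {0↦0, 1↦5, 2↦1}  ⇒  3 nodes, 0 edges  {∅}
normal form: no rule applies after step 7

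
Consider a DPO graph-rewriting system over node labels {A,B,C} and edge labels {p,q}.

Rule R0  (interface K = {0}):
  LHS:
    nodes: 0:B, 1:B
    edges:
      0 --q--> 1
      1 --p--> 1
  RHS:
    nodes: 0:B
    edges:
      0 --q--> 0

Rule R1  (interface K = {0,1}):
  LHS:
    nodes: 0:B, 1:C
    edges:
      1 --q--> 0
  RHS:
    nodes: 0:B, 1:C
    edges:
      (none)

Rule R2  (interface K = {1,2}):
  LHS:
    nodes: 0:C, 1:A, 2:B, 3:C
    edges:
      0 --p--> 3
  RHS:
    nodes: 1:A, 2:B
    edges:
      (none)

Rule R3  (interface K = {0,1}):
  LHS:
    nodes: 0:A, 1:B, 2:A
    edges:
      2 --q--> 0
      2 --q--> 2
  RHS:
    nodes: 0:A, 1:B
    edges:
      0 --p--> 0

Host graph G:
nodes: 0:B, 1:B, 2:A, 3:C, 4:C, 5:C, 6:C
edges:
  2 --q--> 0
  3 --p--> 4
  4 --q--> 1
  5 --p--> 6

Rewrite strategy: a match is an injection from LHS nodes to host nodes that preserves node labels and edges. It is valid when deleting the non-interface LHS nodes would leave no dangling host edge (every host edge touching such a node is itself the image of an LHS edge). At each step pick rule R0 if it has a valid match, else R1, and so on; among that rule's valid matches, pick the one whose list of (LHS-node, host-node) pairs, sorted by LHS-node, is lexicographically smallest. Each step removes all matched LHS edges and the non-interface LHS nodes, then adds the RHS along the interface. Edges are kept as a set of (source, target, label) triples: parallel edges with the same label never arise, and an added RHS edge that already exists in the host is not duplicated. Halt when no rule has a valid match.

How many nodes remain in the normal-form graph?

initial: |V|=7 |E|=4  E = 2-q->0 3-p->4 4-q->1 5-p->6
step 1: apply R1 at {0↦1, 1↦4}  → |V|=7 |E|=3  E = 2-q->0 3-p->4 5-p->6
step 2: apply R2 at {0↦3, 1↦2, 2↦0, 3↦4}  → |V|=5 |E|=2  E = 2-q->0 5-p->6
step 3: apply R2 at {0↦5, 1↦2, 2↦0, 3↦6}  → |V|=3 |E|=1  E = 2-q->0
final graph: no rule applies after step 3
NF nodes: {0:B, 1:B, 2:A}

Answer: 3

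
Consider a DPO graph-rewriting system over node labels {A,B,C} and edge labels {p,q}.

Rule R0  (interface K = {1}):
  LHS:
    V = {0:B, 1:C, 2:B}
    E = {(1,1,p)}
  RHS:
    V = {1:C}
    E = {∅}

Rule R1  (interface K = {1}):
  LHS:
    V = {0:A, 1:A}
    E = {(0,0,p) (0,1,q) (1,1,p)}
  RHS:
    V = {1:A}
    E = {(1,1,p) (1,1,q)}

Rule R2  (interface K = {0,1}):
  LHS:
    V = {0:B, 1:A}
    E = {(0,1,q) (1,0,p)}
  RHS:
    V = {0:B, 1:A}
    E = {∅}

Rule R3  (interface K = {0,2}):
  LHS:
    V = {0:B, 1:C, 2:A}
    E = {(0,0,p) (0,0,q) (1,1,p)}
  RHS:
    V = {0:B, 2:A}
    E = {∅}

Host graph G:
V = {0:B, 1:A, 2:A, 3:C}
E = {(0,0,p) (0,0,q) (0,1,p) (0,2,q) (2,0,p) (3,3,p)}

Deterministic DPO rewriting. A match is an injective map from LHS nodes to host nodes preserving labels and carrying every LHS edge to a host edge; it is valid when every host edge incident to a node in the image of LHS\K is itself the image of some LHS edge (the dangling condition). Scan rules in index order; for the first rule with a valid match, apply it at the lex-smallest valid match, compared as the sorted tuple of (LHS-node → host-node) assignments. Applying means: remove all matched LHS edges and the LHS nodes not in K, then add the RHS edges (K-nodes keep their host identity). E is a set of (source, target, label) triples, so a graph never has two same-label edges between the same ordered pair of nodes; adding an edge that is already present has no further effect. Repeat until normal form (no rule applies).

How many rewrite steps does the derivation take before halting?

start.  V:4 E:6  edges: 0-p->0 0-q->0 0-p->1 0-q->2 2-p->0 3-p->3
1. fire R2 via {0↦0, 1↦2}  →  V:4 E:4  edges: 0-p->0 0-q->0 0-p->1 3-p->3
2. fire R3 via {0↦0, 1↦3, 2↦1}  →  V:3 E:1  edges: 0-p->1
halt: no rule applies after step 2

Answer: 2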